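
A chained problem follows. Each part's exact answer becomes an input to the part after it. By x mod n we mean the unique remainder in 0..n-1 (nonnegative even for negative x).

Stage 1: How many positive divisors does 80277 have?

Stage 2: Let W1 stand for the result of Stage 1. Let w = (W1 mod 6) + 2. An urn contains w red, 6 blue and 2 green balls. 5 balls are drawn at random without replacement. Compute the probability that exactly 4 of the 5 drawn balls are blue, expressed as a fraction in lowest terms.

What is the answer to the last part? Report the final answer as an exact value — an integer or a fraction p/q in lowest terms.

60/1001

Stage 1: 80277 = 3 * 26759; number of divisors = (1+1) * (1+1) = 4; answer 4
Stage 2: W1 = 4; w = 6; total draws C(14,5) = 2002; favorable C(6,4)*C(8,1) = 120; P = 60/1001; answer 60/1001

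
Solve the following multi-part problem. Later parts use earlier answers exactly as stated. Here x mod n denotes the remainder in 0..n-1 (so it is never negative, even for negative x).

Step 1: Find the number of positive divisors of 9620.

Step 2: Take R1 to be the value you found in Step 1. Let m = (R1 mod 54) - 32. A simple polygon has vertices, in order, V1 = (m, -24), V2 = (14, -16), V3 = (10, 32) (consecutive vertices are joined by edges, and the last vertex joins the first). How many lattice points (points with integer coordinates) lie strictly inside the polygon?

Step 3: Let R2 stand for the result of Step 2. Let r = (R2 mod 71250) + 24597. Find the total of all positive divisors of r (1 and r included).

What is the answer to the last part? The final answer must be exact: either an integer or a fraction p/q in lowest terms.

37710

Step 1: 9620 = 2^2 * 5 * 13 * 37; number of divisors = (2+1) * (1+1) * (1+1) * (1+1) = 24; answer 24
Step 2: R1 = 24; m = -8; cross terms: (-8*-16 - 14*-24)=464, (14*32 - 10*-16)=608, (10*-24 - -8*32)=16; twice the area = |1088| = 1088; area = 544; boundary points = 2 + 4 + 2 = 8; strictly interior points = area - boundary/2 + 1 = 541; answer 541
Step 3: R2 = 541; r = 25138; 25138 = 2 * 12569; sigma = (1 + 2) * (1 + 12569) = 3 * 12570 = 37710; answer 37710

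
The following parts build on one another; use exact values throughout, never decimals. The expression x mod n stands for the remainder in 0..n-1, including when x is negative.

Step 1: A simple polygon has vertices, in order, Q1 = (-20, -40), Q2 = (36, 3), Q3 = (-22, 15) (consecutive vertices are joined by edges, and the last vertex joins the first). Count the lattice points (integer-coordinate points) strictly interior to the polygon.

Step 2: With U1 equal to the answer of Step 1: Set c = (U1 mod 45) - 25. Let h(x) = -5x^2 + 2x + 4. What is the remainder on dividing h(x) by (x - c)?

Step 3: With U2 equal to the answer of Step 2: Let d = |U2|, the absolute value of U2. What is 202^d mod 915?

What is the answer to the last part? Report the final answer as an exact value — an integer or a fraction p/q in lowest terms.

361

Step 1: cross terms: (-20*3 - 36*-40)=1380, (36*15 - -22*3)=606, (-22*-40 - -20*15)=1180; twice the area = |3166| = 3166; area = 1583; boundary points = 1 + 2 + 1 = 4; strictly interior points = area - boundary/2 + 1 = 1582; answer 1582
Step 2: U1 = 1582; c = -18; remainder = value at the root: -5*(-18)^2 + 2*(-18)^1 + 4 = (-1620) + (-36) + (4) = -1652; answer -1652
Step 3: U2 = -1652; d = 1652; squarings mod 915: 202^1=202, 202^2=544, 202^4=391, 202^8=76, 202^16=286, 202^32=361, 202^64=391, 202^128=76, 202^256=286, 202^512=361, 202^1024=391; 202^1652 = 202^4 * 202^16 * 202^32 * 202^64 * 202^512 * 202^1024 = 361 (mod 915); answer 361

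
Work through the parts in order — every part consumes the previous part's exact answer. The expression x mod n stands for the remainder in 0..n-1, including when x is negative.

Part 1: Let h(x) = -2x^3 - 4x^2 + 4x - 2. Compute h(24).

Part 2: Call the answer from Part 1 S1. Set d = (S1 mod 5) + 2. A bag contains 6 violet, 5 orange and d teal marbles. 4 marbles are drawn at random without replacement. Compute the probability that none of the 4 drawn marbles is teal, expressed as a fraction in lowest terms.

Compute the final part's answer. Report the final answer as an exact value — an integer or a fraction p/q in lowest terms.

22/91

Part 1: -2*(24)^3 - 4*(24)^2 + 4*(24)^1 - 2 = (-27648) + (-2304) + (96) + (-2) = -29858; answer -29858
Part 2: S1 = -29858; d = 4; total draws C(15,4) = 1365; favorable C(11,4) = 330; P = 22/91; answer 22/91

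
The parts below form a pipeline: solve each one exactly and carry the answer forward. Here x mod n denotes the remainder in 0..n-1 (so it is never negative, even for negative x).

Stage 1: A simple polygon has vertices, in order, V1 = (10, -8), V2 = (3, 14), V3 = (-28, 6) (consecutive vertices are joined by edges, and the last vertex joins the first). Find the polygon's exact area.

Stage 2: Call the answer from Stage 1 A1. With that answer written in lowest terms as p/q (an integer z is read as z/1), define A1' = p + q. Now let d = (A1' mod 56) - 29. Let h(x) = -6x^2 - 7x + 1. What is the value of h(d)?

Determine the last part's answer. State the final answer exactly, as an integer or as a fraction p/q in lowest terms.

-184

Stage 1: cross terms: (10*14 - 3*-8)=164, (3*6 - -28*14)=410, (-28*-8 - 10*6)=164; twice the area = |738| = 738; area = 369; answer 369
Stage 2: A1 = 369; threaded value p + q = 370; d = 5; -6*(5)^2 - 7*(5)^1 + 1 = (-150) + (-35) + (1) = -184; answer -184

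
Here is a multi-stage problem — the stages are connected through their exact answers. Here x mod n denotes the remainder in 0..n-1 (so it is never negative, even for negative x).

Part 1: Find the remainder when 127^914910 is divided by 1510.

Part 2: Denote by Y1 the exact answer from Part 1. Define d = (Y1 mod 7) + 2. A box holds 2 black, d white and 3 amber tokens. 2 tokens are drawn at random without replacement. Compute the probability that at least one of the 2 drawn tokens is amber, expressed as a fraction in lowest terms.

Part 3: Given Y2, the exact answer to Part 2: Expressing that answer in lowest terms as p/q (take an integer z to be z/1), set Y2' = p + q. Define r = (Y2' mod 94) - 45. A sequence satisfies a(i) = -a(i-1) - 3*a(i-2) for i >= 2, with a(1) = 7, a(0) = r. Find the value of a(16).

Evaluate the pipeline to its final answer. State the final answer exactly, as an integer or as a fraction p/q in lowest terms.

34781

Part 1: squarings mod 1510: 127^1=127, 127^2=1029, 127^4=331, 127^8=841, 127^16=601, 127^32=311, 127^64=81, 127^128=521, 127^256=1151, 127^512=531, 127^1024=1101, 127^2048=1181, 127^4096=1031, 127^8192=1431, 127^16384=201, 127^32768=1141, 127^65536=261, 127^131072=171, 127^262144=551, 127^524288=91; 127^914910 = 127^2 * 127^4 * 127^8 * 127^16 * 127^64 * 127^128 * 127^256 * 127^1024 * 127^4096 * 127^8192 * 127^16384 * 127^32768 * 127^65536 * 127^262144 * 127^524288 = 159 (mod 1510); answer 159
Part 2: Y1 = 159; d = 7; total draws C(12,2) = 66; complement C(9,2) = 36; favorable 66 - 36 = 30; P = 5/11; answer 5/11
Part 3: Y2 = 5/11; threaded value p + q = 16; r = -29; a(2) = -1*(7) - 3*(-29) = 80; iterating: a(2)=80, a(3)=-101, a(4)=-139, a(5)=442, a(6)=-25, a(7)=-1301, a(8)=1376, a(9)=2527, a(10)=-6655, a(11)=-926, a(12)=20891, a(13)=-18113, a(14)=-44560, a(15)=98899, a(16)=34781; answer 34781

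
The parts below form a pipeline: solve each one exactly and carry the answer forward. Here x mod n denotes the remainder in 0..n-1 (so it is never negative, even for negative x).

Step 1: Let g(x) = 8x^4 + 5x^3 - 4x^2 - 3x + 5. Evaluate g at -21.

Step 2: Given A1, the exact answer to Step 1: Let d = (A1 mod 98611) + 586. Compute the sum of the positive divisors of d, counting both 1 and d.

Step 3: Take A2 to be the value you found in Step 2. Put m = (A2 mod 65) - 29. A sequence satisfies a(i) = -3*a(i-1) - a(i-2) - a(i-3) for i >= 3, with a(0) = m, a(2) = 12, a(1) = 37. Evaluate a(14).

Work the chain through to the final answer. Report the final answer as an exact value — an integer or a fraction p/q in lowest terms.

Step 1: 8*(-21)^4 + 5*(-21)^3 - 4*(-21)^2 - 3*(-21)^1 + 5 = (1555848) + (-46305) + (-1764) + (63) + (5) = 1507847; answer 1507847
Step 2: A1 = 1507847; d = 29268; 29268 = 2^2 * 3^3 * 271; sigma = (1 + 2 + 4) * (1 + 3 + 9 + 27) * (1 + 271) = 7 * 40 * 272 = 76160; answer 76160
Step 3: A2 = 76160; m = 16; a(3) = -3*(12) - 1*(37) - 1*(16) = -89; iterating: a(3)=-89, a(4)=218, a(5)=-577, a(6)=1602, a(7)=-4447, a(8)=12316, a(9)=-34103, a(10)=94440, a(11)=-261533, a(12)=724262, a(13)=-2005693, a(14)=5554350; answer 5554350

5554350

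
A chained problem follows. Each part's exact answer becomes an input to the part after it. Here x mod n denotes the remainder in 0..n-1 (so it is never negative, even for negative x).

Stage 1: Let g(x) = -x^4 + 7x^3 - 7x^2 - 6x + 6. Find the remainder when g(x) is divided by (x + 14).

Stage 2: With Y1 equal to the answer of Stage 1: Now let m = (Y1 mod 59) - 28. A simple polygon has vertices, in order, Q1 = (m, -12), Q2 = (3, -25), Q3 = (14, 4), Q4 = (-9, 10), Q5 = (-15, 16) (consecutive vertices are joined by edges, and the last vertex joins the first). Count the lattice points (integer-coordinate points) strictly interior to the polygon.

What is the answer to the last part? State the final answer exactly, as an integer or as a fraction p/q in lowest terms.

232

Stage 1: remainder = value at the root: -1*(-14)^4 + 7*(-14)^3 - 7*(-14)^2 - 6*(-14)^1 + 6 = (-38416) + (-19208) + (-1372) + (84) + (6) = -58906; answer -58906
Stage 2: Y1 = -58906; m = 7; cross terms: (7*-25 - 3*-12)=-139, (3*4 - 14*-25)=362, (14*10 - -9*4)=176, (-9*16 - -15*10)=6, (-15*-12 - 7*16)=68; twice the area = |473| = 473; area = 473/2; boundary points = 1 + 1 + 1 + 6 + 2 = 11; strictly interior points = area - boundary/2 + 1 = 232; answer 232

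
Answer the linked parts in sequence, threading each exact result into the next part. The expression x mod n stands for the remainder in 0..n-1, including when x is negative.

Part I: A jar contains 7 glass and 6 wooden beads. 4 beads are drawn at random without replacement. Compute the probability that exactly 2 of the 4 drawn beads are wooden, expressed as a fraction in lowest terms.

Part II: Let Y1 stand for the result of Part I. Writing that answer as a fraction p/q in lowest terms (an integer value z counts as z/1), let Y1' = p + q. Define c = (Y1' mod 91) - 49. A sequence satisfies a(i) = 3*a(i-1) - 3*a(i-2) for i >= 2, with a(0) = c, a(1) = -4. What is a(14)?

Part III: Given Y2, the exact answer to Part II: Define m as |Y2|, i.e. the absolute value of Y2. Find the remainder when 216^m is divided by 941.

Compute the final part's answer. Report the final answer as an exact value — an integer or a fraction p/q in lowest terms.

Part I: total draws C(13,4) = 715; favorable C(6,2)*C(7,2) = 315; P = 63/143; answer 63/143
Part II: Y1 = 63/143; threaded value p + q = 206; c = -25; a(2) = 3*(-4) - 3*(-25) = 63; iterating: a(2)=63, a(3)=201, a(4)=414, a(5)=639, a(6)=675, a(7)=108, a(8)=-1701, a(9)=-5427, a(10)=-11178, a(11)=-17253, a(12)=-18225, a(13)=-2916, a(14)=45927; answer 45927
Part III: Y2 = 45927; m = 45927; squarings mod 941: 216^1=216, 216^2=547, 216^4=912, 216^8=841, 216^16=590, 216^32=871, 216^64=195, 216^128=385, 216^256=488, 216^512=71, 216^1024=336, 216^2048=917, 216^4096=576, 216^8192=544, 216^16384=462, 216^32768=778; 216^45927 = 216^1 * 216^2 * 216^4 * 216^32 * 216^64 * 216^256 * 216^512 * 216^4096 * 216^8192 * 216^32768 = 204 (mod 941); answer 204

204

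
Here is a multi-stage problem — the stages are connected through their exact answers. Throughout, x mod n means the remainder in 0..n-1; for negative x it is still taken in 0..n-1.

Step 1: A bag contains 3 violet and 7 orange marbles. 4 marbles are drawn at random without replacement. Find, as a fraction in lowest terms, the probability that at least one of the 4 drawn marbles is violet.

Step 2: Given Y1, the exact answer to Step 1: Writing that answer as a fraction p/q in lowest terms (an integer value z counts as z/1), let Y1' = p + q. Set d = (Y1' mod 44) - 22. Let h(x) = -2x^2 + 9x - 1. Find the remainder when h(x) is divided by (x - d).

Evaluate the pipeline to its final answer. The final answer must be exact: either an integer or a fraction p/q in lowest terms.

-342

Step 1: total draws C(10,4) = 210; complement C(7,4) = 35; favorable 210 - 35 = 175; P = 5/6; answer 5/6
Step 2: Y1 = 5/6; threaded value p + q = 11; d = -11; remainder = value at the root: -2*(-11)^2 + 9*(-11)^1 - 1 = (-242) + (-99) + (-1) = -342; answer -342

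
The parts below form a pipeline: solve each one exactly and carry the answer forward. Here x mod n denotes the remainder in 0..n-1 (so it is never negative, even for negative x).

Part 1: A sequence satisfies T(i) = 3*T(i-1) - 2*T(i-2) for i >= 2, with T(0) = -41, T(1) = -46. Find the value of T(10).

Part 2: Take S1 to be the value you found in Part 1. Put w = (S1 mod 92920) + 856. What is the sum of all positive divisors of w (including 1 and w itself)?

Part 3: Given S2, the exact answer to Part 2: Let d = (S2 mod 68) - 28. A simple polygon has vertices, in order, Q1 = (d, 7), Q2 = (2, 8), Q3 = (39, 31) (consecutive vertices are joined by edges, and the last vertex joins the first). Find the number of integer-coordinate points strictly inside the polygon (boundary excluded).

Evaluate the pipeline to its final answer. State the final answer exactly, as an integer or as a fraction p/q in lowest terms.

Part 1: T(2) = 3*(-46) - 2*(-41) = -56; iterating: T(2)=-56, T(3)=-76, T(4)=-116, T(5)=-196, T(6)=-356, T(7)=-676, T(8)=-1316, T(9)=-2596, T(10)=-5156; answer -5156
Part 2: S1 = -5156; w = 88620; 88620 = 2^2 * 3 * 5 * 7 * 211; sigma = (1 + 2 + 4) * (1 + 3) * (1 + 5) * (1 + 7) * (1 + 211) = 7 * 4 * 6 * 8 * 212 = 284928; answer 284928
Part 3: S2 = 284928; d = -20; cross terms: (-20*8 - 2*7)=-174, (2*31 - 39*8)=-250, (39*7 - -20*31)=893; twice the area = |469| = 469; area = 469/2; boundary points = 1 + 1 + 1 = 3; strictly interior points = area - boundary/2 + 1 = 234; answer 234

234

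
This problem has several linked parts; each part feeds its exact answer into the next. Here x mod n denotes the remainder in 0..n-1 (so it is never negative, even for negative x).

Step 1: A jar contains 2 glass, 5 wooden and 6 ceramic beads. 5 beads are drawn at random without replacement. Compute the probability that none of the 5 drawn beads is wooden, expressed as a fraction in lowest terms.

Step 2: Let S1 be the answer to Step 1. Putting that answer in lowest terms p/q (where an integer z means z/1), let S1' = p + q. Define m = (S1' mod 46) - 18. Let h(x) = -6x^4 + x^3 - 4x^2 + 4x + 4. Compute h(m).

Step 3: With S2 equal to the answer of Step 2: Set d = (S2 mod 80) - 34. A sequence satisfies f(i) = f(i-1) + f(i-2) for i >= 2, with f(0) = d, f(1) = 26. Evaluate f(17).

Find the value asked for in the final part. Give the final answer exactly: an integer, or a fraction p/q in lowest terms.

36587

Step 1: total draws C(13,5) = 1287; favorable C(8,5) = 56; P = 56/1287; answer 56/1287
Step 2: S1 = 56/1287; threaded value p + q = 1343; m = -9; -6*(-9)^4 + 1*(-9)^3 - 4*(-9)^2 + 4*(-9)^1 + 4 = (-39366) + (-729) + (-324) + (-36) + (4) = -40451; answer -40451
Step 3: S2 = -40451; d = -5; f(2) = 1*(26) + 1*(-5) = 21; iterating: f(2)=21, f(3)=47, f(4)=68, f(5)=115, f(6)=183, f(7)=298, f(8)=481, f(9)=779, f(10)=1260, f(11)=2039, f(12)=3299, f(13)=5338, f(14)=8637, f(15)=13975, f(16)=22612, f(17)=36587; answer 36587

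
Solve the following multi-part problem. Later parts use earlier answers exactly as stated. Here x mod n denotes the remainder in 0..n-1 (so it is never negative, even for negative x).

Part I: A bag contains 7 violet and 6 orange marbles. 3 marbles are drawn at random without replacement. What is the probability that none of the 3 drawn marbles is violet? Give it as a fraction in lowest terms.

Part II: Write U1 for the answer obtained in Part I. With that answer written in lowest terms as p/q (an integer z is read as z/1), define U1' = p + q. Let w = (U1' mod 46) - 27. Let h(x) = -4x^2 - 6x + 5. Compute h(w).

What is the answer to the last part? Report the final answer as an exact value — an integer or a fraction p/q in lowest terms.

Part I: total draws C(13,3) = 286; favorable C(6,3) = 20; P = 10/143; answer 10/143
Part II: U1 = 10/143; threaded value p + q = 153; w = -12; -4*(-12)^2 - 6*(-12)^1 + 5 = (-576) + (72) + (5) = -499; answer -499

-499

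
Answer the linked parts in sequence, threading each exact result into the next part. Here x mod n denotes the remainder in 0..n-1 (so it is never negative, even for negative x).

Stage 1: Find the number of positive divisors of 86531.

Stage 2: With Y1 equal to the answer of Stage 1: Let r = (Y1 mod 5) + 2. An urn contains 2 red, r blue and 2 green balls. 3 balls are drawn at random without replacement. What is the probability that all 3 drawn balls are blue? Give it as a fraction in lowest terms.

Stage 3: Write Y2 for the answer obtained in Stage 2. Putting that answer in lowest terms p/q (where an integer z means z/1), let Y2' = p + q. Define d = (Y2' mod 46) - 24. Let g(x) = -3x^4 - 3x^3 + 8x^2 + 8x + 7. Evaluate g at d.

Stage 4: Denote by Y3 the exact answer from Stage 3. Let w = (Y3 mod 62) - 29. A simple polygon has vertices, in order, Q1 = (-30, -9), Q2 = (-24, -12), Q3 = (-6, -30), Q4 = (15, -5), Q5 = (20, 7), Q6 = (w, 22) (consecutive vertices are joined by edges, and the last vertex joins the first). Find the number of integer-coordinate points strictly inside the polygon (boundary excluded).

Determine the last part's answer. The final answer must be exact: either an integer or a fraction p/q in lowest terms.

1404

Stage 1: 86531 is prime, so its only divisors are 1 and 86531; count = 2; answer 2
Stage 2: Y1 = 2; r = 4; total draws C(8,3) = 56; favorable C(4,3) = 4; P = 1/14; answer 1/14
Stage 3: Y2 = 1/14; threaded value p + q = 15; d = -9; -3*(-9)^4 - 3*(-9)^3 + 8*(-9)^2 + 8*(-9)^1 + 7 = (-19683) + (2187) + (648) + (-72) + (7) = -16913; answer -16913
Stage 4: Y3 = -16913; w = -16; cross terms: (-30*-12 - -24*-9)=144, (-24*-30 - -6*-12)=648, (-6*-5 - 15*-30)=480, (15*7 - 20*-5)=205, (20*22 - -16*7)=552, (-16*-9 - -30*22)=804; twice the area = |2833| = 2833; area = 2833/2; boundary points = 3 + 18 + 1 + 1 + 3 + 1 = 27; strictly interior points = area - boundary/2 + 1 = 1404; answer 1404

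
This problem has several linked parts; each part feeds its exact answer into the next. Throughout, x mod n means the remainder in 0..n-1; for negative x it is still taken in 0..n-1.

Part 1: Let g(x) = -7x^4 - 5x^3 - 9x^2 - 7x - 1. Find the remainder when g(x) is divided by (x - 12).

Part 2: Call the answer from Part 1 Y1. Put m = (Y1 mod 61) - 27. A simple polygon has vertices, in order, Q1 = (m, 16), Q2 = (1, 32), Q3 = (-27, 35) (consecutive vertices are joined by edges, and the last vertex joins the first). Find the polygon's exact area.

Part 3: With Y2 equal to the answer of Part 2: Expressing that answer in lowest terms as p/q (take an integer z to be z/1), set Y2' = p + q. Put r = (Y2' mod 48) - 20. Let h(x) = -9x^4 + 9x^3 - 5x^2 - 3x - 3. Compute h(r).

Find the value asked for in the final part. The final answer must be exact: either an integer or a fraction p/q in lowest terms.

Part 1: remainder = value at the root: -7*(12)^4 - 5*(12)^3 - 9*(12)^2 - 7*(12)^1 - 1 = (-145152) + (-8640) + (-1296) + (-84) + (-1) = -155173; answer -155173
Part 2: Y1 = -155173; m = -16; cross terms: (-16*32 - 1*16)=-528, (1*35 - -27*32)=899, (-27*16 - -16*35)=128; twice the area = |499| = 499; area = 499/2; answer 499/2
Part 3: Y2 = 499/2; threaded value p + q = 501; r = 1; -9*(1)^4 + 9*(1)^3 - 5*(1)^2 - 3*(1)^1 - 3 = (-9) + (9) + (-5) + (-3) + (-3) = -11; answer -11

-11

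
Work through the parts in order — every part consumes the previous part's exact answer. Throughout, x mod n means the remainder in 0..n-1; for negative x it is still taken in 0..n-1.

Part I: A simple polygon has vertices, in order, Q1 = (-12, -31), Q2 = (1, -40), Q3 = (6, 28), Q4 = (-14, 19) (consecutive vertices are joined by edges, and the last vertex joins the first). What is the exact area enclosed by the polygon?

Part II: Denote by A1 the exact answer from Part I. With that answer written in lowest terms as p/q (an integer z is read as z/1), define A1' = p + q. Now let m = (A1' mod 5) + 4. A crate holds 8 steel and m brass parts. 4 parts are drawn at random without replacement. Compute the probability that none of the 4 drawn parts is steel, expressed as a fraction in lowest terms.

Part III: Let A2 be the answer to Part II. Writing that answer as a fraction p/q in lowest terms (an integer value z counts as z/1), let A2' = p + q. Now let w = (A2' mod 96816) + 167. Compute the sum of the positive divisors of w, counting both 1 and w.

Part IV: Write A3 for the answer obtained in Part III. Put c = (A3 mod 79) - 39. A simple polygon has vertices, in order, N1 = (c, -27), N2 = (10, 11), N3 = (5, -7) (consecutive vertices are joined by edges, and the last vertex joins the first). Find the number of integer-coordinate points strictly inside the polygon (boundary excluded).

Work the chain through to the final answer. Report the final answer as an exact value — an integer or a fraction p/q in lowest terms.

Part I: cross terms: (-12*-40 - 1*-31)=511, (1*28 - 6*-40)=268, (6*19 - -14*28)=506, (-14*-31 - -12*19)=662; twice the area = |1947| = 1947; area = 1947/2; answer 1947/2
Part II: A1 = 1947/2; threaded value p + q = 1949; m = 8; total draws C(16,4) = 1820; favorable C(8,4) = 70; P = 1/26; answer 1/26
Part III: A2 = 1/26; threaded value p + q = 27; w = 194; 194 = 2 * 97; sigma = (1 + 2) * (1 + 97) = 3 * 98 = 294; answer 294
Part IV: A3 = 294; c = 18; cross terms: (18*11 - 10*-27)=468, (10*-7 - 5*11)=-125, (5*-27 - 18*-7)=-9; twice the area = |334| = 334; area = 167; boundary points = 2 + 1 + 1 = 4; strictly interior points = area - boundary/2 + 1 = 166; answer 166

166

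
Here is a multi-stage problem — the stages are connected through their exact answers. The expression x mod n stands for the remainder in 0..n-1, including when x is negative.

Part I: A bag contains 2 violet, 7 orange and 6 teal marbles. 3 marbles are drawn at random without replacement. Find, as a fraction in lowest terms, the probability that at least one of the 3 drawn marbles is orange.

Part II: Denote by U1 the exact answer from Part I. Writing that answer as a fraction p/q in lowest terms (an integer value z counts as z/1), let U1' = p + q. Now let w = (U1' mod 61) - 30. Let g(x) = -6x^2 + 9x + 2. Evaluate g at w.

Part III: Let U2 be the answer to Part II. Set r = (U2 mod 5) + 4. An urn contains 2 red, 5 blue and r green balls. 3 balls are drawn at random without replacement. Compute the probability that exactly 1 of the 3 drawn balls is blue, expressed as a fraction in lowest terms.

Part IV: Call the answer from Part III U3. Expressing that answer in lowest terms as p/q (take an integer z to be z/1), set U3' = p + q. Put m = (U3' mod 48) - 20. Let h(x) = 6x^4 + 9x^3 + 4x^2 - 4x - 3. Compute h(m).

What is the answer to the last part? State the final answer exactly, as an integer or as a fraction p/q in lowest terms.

Part I: total draws C(15,3) = 455; complement C(8,3) = 56; favorable 455 - 56 = 399; P = 57/65; answer 57/65
Part II: U1 = 57/65; threaded value p + q = 122; w = -30; -6*(-30)^2 + 9*(-30)^1 + 2 = (-5400) + (-270) + (2) = -5668; answer -5668
Part III: U2 = -5668; r = 6; total draws C(13,3) = 286; favorable C(5,1)*C(8,2) = 140; P = 70/143; answer 70/143
Part IV: U3 = 70/143; threaded value p + q = 213; m = 1; 6*(1)^4 + 9*(1)^3 + 4*(1)^2 - 4*(1)^1 - 3 = (6) + (9) + (4) + (-4) + (-3) = 12; answer 12

12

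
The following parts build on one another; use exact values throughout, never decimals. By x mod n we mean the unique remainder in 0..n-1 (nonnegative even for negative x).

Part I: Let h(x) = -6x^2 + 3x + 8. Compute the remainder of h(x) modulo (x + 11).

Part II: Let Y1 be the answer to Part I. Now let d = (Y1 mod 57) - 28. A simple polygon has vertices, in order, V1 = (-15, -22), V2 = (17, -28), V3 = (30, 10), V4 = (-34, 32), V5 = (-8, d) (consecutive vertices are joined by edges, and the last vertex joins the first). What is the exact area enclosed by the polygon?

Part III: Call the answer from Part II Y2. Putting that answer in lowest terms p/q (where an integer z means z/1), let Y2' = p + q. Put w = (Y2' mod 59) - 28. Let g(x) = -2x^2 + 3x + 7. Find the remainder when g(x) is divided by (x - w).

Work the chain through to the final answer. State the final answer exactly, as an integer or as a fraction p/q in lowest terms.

-895

Part I: remainder = value at the root: -6*(-11)^2 + 3*(-11)^1 + 8 = (-726) + (-33) + (8) = -751; answer -751
Part II: Y1 = -751; d = 19; cross terms: (-15*-28 - 17*-22)=794, (17*10 - 30*-28)=1010, (30*32 - -34*10)=1300, (-34*19 - -8*32)=-390, (-8*-22 - -15*19)=461; twice the area = |3175| = 3175; area = 3175/2; answer 3175/2
Part III: Y2 = 3175/2; threaded value p + q = 3177; w = 22; remainder = value at the root: -2*(22)^2 + 3*(22)^1 + 7 = (-968) + (66) + (7) = -895; answer -895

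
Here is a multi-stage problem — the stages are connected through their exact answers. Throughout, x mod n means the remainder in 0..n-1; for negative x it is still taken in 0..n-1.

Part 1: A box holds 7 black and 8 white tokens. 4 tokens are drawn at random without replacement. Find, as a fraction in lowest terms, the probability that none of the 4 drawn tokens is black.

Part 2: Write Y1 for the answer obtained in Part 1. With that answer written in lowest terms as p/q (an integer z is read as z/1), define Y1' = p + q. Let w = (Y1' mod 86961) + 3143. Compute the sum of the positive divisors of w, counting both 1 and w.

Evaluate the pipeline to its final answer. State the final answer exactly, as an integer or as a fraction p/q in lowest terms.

6200

Part 1: total draws C(15,4) = 1365; favorable C(8,4) = 70; P = 2/39; answer 2/39
Part 2: Y1 = 2/39; threaded value p + q = 41; w = 3184; 3184 = 2^4 * 199; sigma = (1 + 2 + 4 + 8 + 16) * (1 + 199) = 31 * 200 = 6200; answer 6200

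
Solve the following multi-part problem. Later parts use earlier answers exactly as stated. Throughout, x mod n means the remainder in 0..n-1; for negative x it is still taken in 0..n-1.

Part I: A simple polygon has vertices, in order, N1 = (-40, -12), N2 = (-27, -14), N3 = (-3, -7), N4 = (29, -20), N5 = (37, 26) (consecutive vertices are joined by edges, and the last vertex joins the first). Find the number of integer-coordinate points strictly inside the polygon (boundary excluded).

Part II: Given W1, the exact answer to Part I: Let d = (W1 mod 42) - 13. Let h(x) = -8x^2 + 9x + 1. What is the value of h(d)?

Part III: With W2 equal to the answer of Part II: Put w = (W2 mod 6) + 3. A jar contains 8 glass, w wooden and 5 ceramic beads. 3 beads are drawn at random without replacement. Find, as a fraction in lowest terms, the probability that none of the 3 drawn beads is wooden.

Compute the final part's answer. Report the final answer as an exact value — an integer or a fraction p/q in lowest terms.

Part I: cross terms: (-40*-14 - -27*-12)=236, (-27*-7 - -3*-14)=147, (-3*-20 - 29*-7)=263, (29*26 - 37*-20)=1494, (37*-12 - -40*26)=596; twice the area = |2736| = 2736; area = 1368; boundary points = 1 + 1 + 1 + 2 + 1 = 6; strictly interior points = area - boundary/2 + 1 = 1366; answer 1366
Part II: W1 = 1366; d = 9; -8*(9)^2 + 9*(9)^1 + 1 = (-648) + (81) + (1) = -566; answer -566
Part III: W2 = -566; w = 7; total draws C(20,3) = 1140; favorable C(13,3) = 286; P = 143/570; answer 143/570

143/570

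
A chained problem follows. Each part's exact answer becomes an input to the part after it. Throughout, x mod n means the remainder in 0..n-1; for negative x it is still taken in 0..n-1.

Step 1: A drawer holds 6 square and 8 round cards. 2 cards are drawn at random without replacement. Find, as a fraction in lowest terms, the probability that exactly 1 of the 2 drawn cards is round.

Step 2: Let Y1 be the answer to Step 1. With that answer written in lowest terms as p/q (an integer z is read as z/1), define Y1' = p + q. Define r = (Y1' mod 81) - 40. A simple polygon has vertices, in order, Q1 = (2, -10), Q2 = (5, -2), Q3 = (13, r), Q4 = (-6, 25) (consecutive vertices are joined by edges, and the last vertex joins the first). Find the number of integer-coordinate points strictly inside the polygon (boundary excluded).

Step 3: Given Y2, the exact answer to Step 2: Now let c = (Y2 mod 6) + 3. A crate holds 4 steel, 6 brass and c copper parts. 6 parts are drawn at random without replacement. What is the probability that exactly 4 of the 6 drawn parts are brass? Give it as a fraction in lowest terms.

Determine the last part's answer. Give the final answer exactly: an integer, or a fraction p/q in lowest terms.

105/572

Step 1: total draws C(14,2) = 91; favorable C(8,1)*C(6,1) = 48; P = 48/91; answer 48/91
Step 2: Y1 = 48/91; threaded value p + q = 139; r = 18; cross terms: (2*-2 - 5*-10)=46, (5*18 - 13*-2)=116, (13*25 - -6*18)=433, (-6*-10 - 2*25)=10; twice the area = |605| = 605; area = 605/2; boundary points = 1 + 4 + 1 + 1 = 7; strictly interior points = area - boundary/2 + 1 = 300; answer 300
Step 3: Y2 = 300; c = 3; total draws C(13,6) = 1716; favorable C(6,4)*C(7,2) = 315; P = 105/572; answer 105/572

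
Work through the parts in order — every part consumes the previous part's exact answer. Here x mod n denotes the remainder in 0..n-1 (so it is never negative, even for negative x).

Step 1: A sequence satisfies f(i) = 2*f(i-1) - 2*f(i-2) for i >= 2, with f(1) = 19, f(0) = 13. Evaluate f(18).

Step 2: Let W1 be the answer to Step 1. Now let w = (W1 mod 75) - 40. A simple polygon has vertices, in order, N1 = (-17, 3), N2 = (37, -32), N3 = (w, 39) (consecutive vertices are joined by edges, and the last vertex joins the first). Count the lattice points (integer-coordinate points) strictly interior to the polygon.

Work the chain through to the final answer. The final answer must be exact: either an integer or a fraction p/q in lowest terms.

1829

Step 1: f(2) = 2*(19) - 2*(13) = 12; iterating: f(2)=12, f(3)=-14, f(4)=-52, f(5)=-76, f(6)=-48, f(7)=56, f(8)=208, f(9)=304, f(10)=192, f(11)=-224, f(12)=-832, f(13)=-1216, f(14)=-768, f(15)=896, f(16)=3328, f(17)=4864, f(18)=3072; answer 3072
Step 2: W1 = 3072; w = 32; cross terms: (-17*-32 - 37*3)=433, (37*39 - 32*-32)=2467, (32*3 - -17*39)=759; twice the area = |3659| = 3659; area = 3659/2; boundary points = 1 + 1 + 1 = 3; strictly interior points = area - boundary/2 + 1 = 1829; answer 1829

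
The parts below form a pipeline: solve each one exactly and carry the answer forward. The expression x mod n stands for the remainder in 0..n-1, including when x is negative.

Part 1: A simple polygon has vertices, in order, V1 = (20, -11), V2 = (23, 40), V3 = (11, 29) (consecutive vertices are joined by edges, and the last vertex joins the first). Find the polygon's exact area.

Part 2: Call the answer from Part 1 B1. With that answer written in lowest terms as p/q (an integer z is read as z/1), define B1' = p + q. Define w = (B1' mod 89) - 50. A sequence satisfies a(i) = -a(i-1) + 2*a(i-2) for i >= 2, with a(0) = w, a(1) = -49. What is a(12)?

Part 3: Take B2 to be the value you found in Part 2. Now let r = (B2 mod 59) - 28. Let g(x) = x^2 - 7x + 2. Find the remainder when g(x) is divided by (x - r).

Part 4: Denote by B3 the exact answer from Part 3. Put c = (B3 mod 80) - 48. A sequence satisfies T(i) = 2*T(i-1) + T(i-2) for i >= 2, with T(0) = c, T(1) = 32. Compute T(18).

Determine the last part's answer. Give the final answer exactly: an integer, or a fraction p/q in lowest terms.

Part 1: cross terms: (20*40 - 23*-11)=1053, (23*29 - 11*40)=227, (11*-11 - 20*29)=-701; twice the area = |579| = 579; area = 579/2; answer 579/2
Part 2: B1 = 579/2; threaded value p + q = 581; w = -3; a(2) = -1*(-49) + 2*(-3) = 43; iterating: a(2)=43, a(3)=-141, a(4)=227, a(5)=-509, a(6)=963, a(7)=-1981, a(8)=3907, a(9)=-7869, a(10)=15683, a(11)=-31421, a(12)=62787; answer 62787
Part 3: B2 = 62787; r = -17; remainder = value at the root: 1*(-17)^2 - 7*(-17)^1 + 2 = (289) + (119) + (2) = 410; answer 410
Part 4: B3 = 410; c = -38; T(2) = 2*(32) + 1*(-38) = 26; iterating: T(2)=26, T(3)=84, T(4)=194, T(5)=472, T(6)=1138, T(7)=2748, T(8)=6634, T(9)=16016, T(10)=38666, T(11)=93348, T(12)=225362, T(13)=544072, T(14)=1313506, T(15)=3171084, T(16)=7655674, T(17)=18482432, T(18)=44620538; answer 44620538

44620538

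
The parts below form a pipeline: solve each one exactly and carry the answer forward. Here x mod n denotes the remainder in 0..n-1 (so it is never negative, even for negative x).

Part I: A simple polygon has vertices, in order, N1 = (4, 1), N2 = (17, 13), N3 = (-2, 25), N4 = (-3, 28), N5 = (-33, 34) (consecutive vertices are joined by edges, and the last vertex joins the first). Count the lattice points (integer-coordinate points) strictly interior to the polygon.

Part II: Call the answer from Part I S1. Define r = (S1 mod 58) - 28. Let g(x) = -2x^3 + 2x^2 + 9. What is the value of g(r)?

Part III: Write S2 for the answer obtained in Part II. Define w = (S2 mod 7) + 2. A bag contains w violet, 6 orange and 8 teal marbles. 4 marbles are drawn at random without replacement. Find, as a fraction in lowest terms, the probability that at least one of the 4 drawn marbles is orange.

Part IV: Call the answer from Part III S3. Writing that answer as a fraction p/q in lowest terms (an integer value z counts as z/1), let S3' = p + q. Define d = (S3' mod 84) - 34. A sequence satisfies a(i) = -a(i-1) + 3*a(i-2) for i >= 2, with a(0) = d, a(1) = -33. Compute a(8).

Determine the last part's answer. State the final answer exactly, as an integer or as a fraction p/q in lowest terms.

Part I: cross terms: (4*13 - 17*1)=35, (17*25 - -2*13)=451, (-2*28 - -3*25)=19, (-3*34 - -33*28)=822, (-33*1 - 4*34)=-169; twice the area = |1158| = 1158; area = 579; boundary points = 1 + 1 + 1 + 6 + 1 = 10; strictly interior points = area - boundary/2 + 1 = 575; answer 575
Part II: S1 = 575; r = 25; -2*(25)^3 + 2*(25)^2 + 9 = (-31250) + (1250) + (9) = -29991; answer -29991
Part III: S2 = -29991; w = 6; total draws C(20,4) = 4845; complement C(14,4) = 1001; favorable 4845 - 1001 = 3844; P = 3844/4845; answer 3844/4845
Part IV: S3 = 3844/4845; threaded value p + q = 8689; d = 3; a(2) = -1*(-33) + 3*(3) = 42; iterating: a(2)=42, a(3)=-141, a(4)=267, a(5)=-690, a(6)=1491, a(7)=-3561, a(8)=8034; answer 8034

8034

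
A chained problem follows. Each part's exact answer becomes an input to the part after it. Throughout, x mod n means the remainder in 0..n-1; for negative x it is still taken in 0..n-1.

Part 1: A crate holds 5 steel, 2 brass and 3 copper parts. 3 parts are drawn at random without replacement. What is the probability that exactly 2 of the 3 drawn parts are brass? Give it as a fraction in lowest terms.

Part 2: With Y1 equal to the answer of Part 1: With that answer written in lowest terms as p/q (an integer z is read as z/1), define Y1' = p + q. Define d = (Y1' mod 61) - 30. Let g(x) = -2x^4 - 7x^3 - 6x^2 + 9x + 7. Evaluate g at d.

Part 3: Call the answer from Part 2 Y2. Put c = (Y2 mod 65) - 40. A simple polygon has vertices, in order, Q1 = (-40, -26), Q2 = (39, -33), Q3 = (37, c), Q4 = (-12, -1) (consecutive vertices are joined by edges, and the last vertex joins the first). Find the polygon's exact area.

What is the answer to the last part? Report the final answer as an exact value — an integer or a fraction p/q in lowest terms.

1793

Part 1: total draws C(10,3) = 120; favorable C(2,2)*C(8,1) = 8; P = 1/15; answer 1/15
Part 2: Y1 = 1/15; threaded value p + q = 16; d = -14; -2*(-14)^4 - 7*(-14)^3 - 6*(-14)^2 + 9*(-14)^1 + 7 = (-76832) + (19208) + (-1176) + (-126) + (7) = -58919; answer -58919
Part 3: Y2 = -58919; c = -4; cross terms: (-40*-33 - 39*-26)=2334, (39*-4 - 37*-33)=1065, (37*-1 - -12*-4)=-85, (-12*-26 - -40*-1)=272; twice the area = |3586| = 3586; area = 1793; answer 1793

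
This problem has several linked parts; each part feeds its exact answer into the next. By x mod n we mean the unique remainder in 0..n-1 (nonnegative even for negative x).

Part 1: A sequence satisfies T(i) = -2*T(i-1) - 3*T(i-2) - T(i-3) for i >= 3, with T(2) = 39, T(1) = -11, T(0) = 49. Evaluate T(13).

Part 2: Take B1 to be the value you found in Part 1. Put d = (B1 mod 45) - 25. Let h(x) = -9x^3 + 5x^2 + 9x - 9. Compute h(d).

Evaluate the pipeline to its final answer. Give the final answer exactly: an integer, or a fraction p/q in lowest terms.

Part 1: T(3) = -2*(39) - 3*(-11) - 1*(49) = -94; iterating: T(3)=-94, T(4)=82, T(5)=79, T(6)=-310, T(7)=301, T(8)=249, T(9)=-1091, T(10)=1134, T(11)=756, T(12)=-3823, T(13)=4244; answer 4244
Part 2: B1 = 4244; d = -11; -9*(-11)^3 + 5*(-11)^2 + 9*(-11)^1 - 9 = (11979) + (605) + (-99) + (-9) = 12476; answer 12476

12476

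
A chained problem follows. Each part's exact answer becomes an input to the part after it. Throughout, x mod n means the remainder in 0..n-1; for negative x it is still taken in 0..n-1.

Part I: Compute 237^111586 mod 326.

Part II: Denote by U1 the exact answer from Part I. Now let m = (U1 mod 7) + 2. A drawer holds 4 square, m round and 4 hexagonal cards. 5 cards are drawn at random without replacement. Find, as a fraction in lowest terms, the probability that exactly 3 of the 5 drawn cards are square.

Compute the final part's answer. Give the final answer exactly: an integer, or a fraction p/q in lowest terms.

16/143

Part I: squarings mod 326: 237^1=237, 237^2=97, 237^4=281, 237^8=69, 237^16=197, 237^32=15, 237^64=225, 237^128=95, 237^256=223, 237^512=177, 237^1024=33, 237^2048=111, 237^4096=259, 237^8192=251, 237^16384=83, 237^32768=43, 237^65536=219; 237^111586 = 237^2 * 237^32 * 237^64 * 237^128 * 237^256 * 237^512 * 237^4096 * 237^8192 * 237^32768 * 237^65536 = 87 (mod 326); answer 87
Part II: U1 = 87; m = 5; total draws C(13,5) = 1287; favorable C(4,3)*C(9,2) = 144; P = 16/143; answer 16/143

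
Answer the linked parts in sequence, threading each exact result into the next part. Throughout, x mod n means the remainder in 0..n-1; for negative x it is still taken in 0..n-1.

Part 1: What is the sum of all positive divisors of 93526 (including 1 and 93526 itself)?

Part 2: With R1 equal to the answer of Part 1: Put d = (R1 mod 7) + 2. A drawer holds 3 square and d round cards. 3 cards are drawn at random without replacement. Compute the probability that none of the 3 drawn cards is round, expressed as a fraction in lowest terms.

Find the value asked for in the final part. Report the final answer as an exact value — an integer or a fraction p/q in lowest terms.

Part 1: 93526 = 2 * 101 * 463; sigma = (1 + 2) * (1 + 101) * (1 + 463) = 3 * 102 * 464 = 141984; answer 141984
Part 2: R1 = 141984; d = 5; total draws C(8,3) = 56; favorable C(3,3) = 1; P = 1/56; answer 1/56

1/56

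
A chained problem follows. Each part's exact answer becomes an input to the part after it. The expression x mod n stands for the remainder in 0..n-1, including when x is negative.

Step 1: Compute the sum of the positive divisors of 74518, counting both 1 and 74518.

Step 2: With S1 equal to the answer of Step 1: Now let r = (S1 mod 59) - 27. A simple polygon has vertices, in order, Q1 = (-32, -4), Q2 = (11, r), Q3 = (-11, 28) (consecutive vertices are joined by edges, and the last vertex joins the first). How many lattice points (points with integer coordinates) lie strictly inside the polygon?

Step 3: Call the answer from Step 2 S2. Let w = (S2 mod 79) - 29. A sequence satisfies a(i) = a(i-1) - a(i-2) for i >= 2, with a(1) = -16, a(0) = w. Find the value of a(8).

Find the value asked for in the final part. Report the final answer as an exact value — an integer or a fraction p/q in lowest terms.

-38

Step 1: 74518 = 2 * 19 * 37 * 53; sigma = (1 + 2) * (1 + 19) * (1 + 37) * (1 + 53) = 3 * 20 * 38 * 54 = 123120; answer 123120
Step 2: S1 = 123120; r = 19; cross terms: (-32*19 - 11*-4)=-564, (11*28 - -11*19)=517, (-11*-4 - -32*28)=940; twice the area = |893| = 893; area = 893/2; boundary points = 1 + 1 + 1 = 3; strictly interior points = area - boundary/2 + 1 = 446; answer 446
Step 3: S2 = 446; w = 22; a(2) = 1*(-16) - 1*(22) = -38; iterating: a(2)=-38, a(3)=-22, a(4)=16, a(5)=38, a(6)=22, a(7)=-16, a(8)=-38; answer -38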